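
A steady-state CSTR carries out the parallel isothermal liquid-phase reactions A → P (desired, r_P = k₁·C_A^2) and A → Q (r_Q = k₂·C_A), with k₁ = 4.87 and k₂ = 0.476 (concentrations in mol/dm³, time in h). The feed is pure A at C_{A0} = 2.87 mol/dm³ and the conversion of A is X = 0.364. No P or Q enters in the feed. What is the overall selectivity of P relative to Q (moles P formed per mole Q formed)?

Exit C_A = C_{A0}(1−X) = 2.87×0.636 = 1.825 mol/dm³.
A CSTR operates uniformly at the exit composition, giving r_P = 16.23 and r_Q = 0.8689 (each k·C_A^n at C_A = 1.825).
Overall selectivity = C_P/C_Q = r_Pτ/(r_Qτ) = r_P/r_Q = 18.7.

18.7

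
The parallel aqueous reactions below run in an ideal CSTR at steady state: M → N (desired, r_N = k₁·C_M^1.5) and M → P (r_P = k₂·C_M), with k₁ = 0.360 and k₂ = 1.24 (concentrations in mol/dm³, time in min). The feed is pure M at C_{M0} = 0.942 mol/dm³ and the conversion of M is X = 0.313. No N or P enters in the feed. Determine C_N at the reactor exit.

0.0558 mol/dm³

Exit C_M = C_{M0}(1−X) = 0.942×0.687 = 0.6472 mol/dm³.
Rates in a CSTR are evaluated at the outlet concentration: r_N = 0.360×0.6472^1.5 = 0.1874, r_P = 1.24×0.6472 = 0.8025.
Fraction of consumed M going to N: r_N/(r_N+r_P) = 0.1893.
C_N = 0.1893·C_{M0}·X = 0.1893×0.942×0.313 = 0.0558 mol/dm³.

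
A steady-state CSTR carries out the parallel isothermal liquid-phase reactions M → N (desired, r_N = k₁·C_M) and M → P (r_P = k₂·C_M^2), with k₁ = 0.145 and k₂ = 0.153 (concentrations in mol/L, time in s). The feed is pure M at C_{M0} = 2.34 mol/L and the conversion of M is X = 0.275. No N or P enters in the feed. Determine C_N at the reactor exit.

Exit C_M = C_{M0}(1−X) = 2.34×0.725 = 1.696 mol/L.
In a CSTR the entire volume is at exit conditions, so r_N = 0.145×1.696 = 0.2460 and r_P = 0.153×1.696^2 = 0.4404.
Fraction of consumed M going to N: r_N/(r_N+r_P) = 0.3584.
C_N = 0.3584·C_{M0}·X = 0.3584×2.34×0.275 = 0.231 mol/L.

0.231 mol/L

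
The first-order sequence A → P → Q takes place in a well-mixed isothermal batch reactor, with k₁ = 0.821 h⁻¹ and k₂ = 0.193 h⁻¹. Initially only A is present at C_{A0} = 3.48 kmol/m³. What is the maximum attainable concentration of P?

2.23 kmol/m³

At the optimum, C_{P,max}/C_{A0} = (k₁/k₂)^[k₂/(k₂−k₁)].
= (0.821/0.193)^(0.193/(0.193−0.821)) = (4.254)^(-0.3073) = 0.6409.
C_{P,max} = 0.6409×3.48 = 2.23 kmol/m³.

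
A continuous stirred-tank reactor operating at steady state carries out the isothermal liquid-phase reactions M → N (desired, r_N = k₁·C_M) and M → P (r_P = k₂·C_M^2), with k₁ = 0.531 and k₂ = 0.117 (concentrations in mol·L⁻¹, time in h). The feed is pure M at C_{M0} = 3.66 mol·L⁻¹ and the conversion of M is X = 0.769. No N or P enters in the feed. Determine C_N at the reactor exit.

2.37 mol·L⁻¹

Exit C_M = C_{M0}(1−X) = 3.66×0.231 = 0.8455 mol·L⁻¹.
Rates in a CSTR are evaluated at the outlet concentration: r_N = 0.531×0.8455 = 0.4489, r_P = 0.117×0.8455^2 = 0.08363.
Fraction of consumed M going to N: r_N/(r_N+r_P) = 0.8430.
C_N = 0.8430·C_{M0}·X = 0.8430×3.66×0.769 = 2.37 mol·L⁻¹.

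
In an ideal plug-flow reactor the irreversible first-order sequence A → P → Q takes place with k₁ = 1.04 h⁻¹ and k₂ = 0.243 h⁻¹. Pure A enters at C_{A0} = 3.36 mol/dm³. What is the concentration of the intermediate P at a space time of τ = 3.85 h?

1.64 mol/dm³

Solving the coupled first-order balances gives C_P(τ) = [k₁/(k₂−k₁)]·C_{A0}·(e^(−k₁τ) − e^(−k₂τ)).
e^(−k₁τ) = e^(−1.04×3.85) = e^(−4.004) = 0.01824; e^(−k₂τ) = e^(−0.9355) = 0.3924.
C_P = 1.04×3.36/(0.243−1.04) × (0.01824−0.3924) = (-4.384)×(-0.3741) = 1.640 mol/dm³.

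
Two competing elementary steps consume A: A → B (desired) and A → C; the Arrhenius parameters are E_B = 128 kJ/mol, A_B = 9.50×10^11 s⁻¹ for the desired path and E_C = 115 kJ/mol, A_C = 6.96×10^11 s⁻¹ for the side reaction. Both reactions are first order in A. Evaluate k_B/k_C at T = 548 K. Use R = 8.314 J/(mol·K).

With equal orders, S_{B/C} = k_B/k_C = (A_B/A_C)·exp[(E_C−E_B)/(RT)].
(E_C−E_B)/(RT) = (115−128)×10³/(8.314×548) = -13000/4556 = -2.853.
k_B/k_C = (9.50×10^11/6.96×10^11)·exp(-2.853) = 1.365 × 0.05765 = 0.0787.

0.0787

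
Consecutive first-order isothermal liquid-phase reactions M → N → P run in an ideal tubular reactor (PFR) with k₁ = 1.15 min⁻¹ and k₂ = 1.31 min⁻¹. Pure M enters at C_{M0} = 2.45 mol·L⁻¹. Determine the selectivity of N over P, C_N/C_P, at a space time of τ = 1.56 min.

For first-order series with pure M initially, C_N(τ) = k₁C_{M0}/(k₂−k₁)·(e^(−k₁τ) − e^(−k₂τ)).
e^(−k₁τ) = e^(−1.15×1.56) = e^(−1.794) = 0.1663; e^(−k₂τ) = e^(−2.044) = 0.1296.
C_N = 1.15×2.45/(1.31−1.15) × (0.1663−0.1296) = 17.61×0.03673 = 0.6468 mol·L⁻¹.
C_M = C_{M0}e^(−k₁τ) = 0.4074 mol·L⁻¹, so C_P = C_{M0}−C_M−C_N = 1.396 mol·L⁻¹; C_N/C_P = 0.463.

0.463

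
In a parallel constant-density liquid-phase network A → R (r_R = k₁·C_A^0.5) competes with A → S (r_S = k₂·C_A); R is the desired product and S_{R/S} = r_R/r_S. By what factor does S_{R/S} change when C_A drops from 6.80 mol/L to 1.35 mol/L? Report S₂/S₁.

S_{R/S} = (k₁/k₂)·C_A^-0.5, so S₂/S₁ = (C_{A,2}/C_{A,1})^-0.5.
= (1.35/6.80)^(-0.5) = (0.1985)^(-0.5) = 2.24.

2.24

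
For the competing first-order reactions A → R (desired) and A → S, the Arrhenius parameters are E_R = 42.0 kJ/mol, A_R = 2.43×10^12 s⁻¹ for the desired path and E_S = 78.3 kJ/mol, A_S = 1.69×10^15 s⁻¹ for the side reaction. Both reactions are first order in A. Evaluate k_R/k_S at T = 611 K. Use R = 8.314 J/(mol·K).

1.82

k_R/k_S = (A_R/A_S)·exp[−(E_R−E_S)/(RT)] = (A_R/A_S)·exp[(E_S−E_R)/(RT)].
(E_S−E_R)/(RT) = (78.3−42.0)×10³/(8.314×611) = 36300/5080 = 7.146.
k_R/k_S = (2.43×10^12/1.69×10^15)·exp(7.146) = 0.001438 × 1269 = 1.82.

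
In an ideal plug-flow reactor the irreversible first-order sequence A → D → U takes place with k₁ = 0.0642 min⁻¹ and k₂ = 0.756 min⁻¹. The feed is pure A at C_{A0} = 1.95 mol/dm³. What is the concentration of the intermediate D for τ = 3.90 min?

For first-order series with pure A initially, C_D(τ) = k₁C_{A0}/(k₂−k₁)·(e^(−k₁τ) − e^(−k₂τ)).
e^(−k₁τ) = e^(−0.0642×3.90) = e^(−0.2504) = 0.7785; e^(−k₂τ) = e^(−2.948) = 0.05242.
C_D = 0.0642×1.95/(0.756−0.0642) × (0.7785−0.05242) = 0.1810×0.7261 = 0.1314 mol/dm³.

0.131 mol/dm³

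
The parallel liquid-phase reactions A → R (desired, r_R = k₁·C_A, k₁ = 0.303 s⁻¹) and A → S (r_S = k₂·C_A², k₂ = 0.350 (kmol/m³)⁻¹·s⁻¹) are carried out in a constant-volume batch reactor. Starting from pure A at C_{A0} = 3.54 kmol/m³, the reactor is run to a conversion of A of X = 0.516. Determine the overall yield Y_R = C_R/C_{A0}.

C_A = C_{A0}(1−X) = 1.713 kmol/m³.
Along a PFR/batch, dC_R/dC_A = −r_R/(r_R+r_S) = −k₁/(k₁+k₂·C_A).
Integrating from C_{A0} to C_A: C_R = (0.303/0.350)·ln[(0.303+0.350·3.54)/(0.303+0.350·1.71)] = 0.8657·ln(1.542/0.9027) = 0.4636 kmol/m³.
Y_R = C_R/C_{A0} = 0.4636/3.54 = 0.131.

0.131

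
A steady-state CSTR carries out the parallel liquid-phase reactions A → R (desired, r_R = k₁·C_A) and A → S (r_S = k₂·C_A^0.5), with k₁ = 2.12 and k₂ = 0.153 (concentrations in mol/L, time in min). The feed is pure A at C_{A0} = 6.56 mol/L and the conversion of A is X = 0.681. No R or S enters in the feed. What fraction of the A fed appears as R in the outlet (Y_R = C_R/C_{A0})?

Exit C_A = C_{A0}(1−X) = 6.56×0.319 = 2.093 mol/L.
In a CSTR the entire volume is at exit conditions, so r_R = 2.12×2.093 = 4.436 and r_S = 0.153×2.093^0.5 = 0.2213.
Fraction of consumed A going to R: r_R/(r_R+r_S) = 0.9525.
C_R = 0.9525·C_{A0}·X = 0.9525×6.56×0.681 = 4.26 mol/L; Y_R = C_R/C_{A0} = 0.649.

0.649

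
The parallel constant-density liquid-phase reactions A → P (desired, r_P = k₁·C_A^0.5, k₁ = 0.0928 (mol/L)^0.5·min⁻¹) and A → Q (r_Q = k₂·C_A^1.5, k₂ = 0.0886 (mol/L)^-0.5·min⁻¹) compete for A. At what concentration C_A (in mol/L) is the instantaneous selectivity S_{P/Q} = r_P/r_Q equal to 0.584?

1.79 mol/L

S_{P/Q} = (k₁/k₂)·C_A⁻¹ ⇒ C_A = (S·k₂/k₁)^(-1).
= (0.584×0.0886/0.0928)^(-1) = (0.5576)^(-1) = 1.79 mol/L.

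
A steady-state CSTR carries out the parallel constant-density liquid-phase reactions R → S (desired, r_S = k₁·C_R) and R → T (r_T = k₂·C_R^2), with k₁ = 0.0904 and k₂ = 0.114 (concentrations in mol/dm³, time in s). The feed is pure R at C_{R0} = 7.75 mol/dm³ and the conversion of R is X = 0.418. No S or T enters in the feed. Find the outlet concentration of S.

Exit C_R = C_{R0}(1−X) = 7.75×0.582 = 4.511 mol/dm³.
Rates in a CSTR are evaluated at the outlet concentration: r_S = 0.0904×4.511 = 0.4077, r_T = 0.114×4.511^2 = 2.319.
Fraction of consumed R going to S: r_S/(r_S+r_T) = 0.1495.
C_S = 0.1495·C_{R0}·X = 0.1495×7.75×0.418 = 0.484 mol/dm³.

0.484 mol/dm³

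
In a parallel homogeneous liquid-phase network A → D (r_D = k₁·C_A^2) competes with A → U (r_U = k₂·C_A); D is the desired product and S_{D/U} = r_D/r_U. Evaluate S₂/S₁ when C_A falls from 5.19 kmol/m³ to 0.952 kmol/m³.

S_{D/U} = (k₁/k₂)·C_A, so S₂/S₁ = (C_{A,2}/C_{A,1}).
= 0.952/5.19 = 0.183.

0.183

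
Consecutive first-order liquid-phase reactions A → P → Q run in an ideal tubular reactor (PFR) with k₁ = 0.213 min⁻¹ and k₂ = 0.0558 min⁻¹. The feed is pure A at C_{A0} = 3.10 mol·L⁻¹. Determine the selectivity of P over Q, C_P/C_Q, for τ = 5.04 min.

5.68

Solving the coupled first-order balances gives C_P(τ) = [k₁/(k₂−k₁)]·C_{A0}·(e^(−k₁τ) − e^(−k₂τ)).
e^(−k₁τ) = e^(−0.213×5.04) = e^(−1.074) = 0.3418; e^(−k₂τ) = e^(−0.2812) = 0.7549.
C_P = 0.213×3.10/(0.0558−0.213) × (0.3418−0.7549) = (-4.200)×(-0.4130) = 1.735 mol·L⁻¹.
C_A = C_{A0}e^(−k₁τ) = 1.060 mol·L⁻¹, so C_Q = C_{A0}−C_A−C_P = 0.3054 mol·L⁻¹; C_P/C_Q = 5.68.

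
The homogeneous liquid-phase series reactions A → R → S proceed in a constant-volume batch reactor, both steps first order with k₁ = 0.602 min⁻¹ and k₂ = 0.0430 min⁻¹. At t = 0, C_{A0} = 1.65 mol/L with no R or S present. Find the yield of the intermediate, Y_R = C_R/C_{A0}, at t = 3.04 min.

For first-order series with pure A initially, C_R(t) = k₁C_{A0}/(k₂−k₁)·(e^(−k₁t) − e^(−k₂t)).
e^(−k₁t) = e^(−0.602×3.04) = e^(−1.830) = 0.1604; e^(−k₂t) = e^(−0.1307) = 0.8775.
C_R = 0.602×1.65/(0.0430−0.602) × (0.1604−0.8775) = (-1.777)×(-0.7171) = 1.274 mol/L.
Y_R = C_R/C_{A0} = 1.274/1.65 = 0.772.

0.772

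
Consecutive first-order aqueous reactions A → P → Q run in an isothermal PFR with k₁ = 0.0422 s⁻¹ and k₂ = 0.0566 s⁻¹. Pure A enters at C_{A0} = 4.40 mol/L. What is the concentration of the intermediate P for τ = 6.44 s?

0.870 mol/L

The intermediate concentration in a first-order A→B→C sequence is C_P = k₁C_{A0}(e^(−k₁τ) − e^(−k₂τ))/(k₂−k₁).
e^(−k₁τ) = e^(−0.0422×6.44) = e^(−0.2718) = 0.7620; e^(−k₂τ) = e^(−0.3645) = 0.6945.
C_P = 0.0422×4.40/(0.0566−0.0422) × (0.7620−0.6945) = 12.89×0.06749 = 0.8702 mol/L.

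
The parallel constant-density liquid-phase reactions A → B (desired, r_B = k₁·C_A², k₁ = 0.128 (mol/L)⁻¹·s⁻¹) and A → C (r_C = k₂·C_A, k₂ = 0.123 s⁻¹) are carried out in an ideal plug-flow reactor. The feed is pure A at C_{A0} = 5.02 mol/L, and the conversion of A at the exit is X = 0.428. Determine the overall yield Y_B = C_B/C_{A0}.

C_A = C_{A0}(1−X) = 2.871 mol/L.
Along a PFR/batch, dC_C/dC_A = −r_C/(r_B+r_C) = −k₂/(k₂+k₁·C_A).
Integrating from C_{A0} to C_A: C_C = (0.123/0.128)·ln[(0.123+0.128·5.02)/(0.123+0.128·2.87)] = 0.9609·ln(0.7656/0.4905) = 0.4277 mol/L.
Then C_B = (C_{A0}−C_A) − C_C = 2.149 − 0.4277 = 1.721 mol/L.
Y_B = C_B/C_{A0} = 1.721/5.02 = 0.343.

0.343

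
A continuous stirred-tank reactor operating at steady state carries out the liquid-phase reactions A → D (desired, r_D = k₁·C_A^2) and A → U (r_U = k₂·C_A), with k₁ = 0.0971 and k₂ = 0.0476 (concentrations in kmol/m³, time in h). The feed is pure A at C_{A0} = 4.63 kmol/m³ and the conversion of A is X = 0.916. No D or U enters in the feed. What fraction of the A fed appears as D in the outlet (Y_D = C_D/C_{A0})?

Exit C_A = C_{A0}(1−X) = 4.63×0.0840 = 0.3889 kmol/m³.
Rates in a CSTR are evaluated at the outlet concentration: r_D = 0.0971×0.3889^2 = 0.01469, r_U = 0.0476×0.3889 = 0.01851.
Fraction of consumed A going to D: r_D/(r_D+r_U) = 0.4424.
C_D = 0.4424·C_{A0}·X = 0.4424×4.63×0.916 = 1.88 kmol/m³; Y_D = C_D/C_{A0} = 0.405.

0.405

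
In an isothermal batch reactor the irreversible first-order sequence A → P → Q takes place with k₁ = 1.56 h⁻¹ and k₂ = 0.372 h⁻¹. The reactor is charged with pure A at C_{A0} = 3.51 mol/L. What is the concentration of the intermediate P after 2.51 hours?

1.72 mol/L

Solving the coupled first-order balances gives C_P(t) = [k₁/(k₂−k₁)]·C_{A0}·(e^(−k₁t) − e^(−k₂t)).
e^(−k₁t) = e^(−1.56×2.51) = e^(−3.916) = 0.01993; e^(−k₂t) = e^(−0.9337) = 0.3931.
C_P = 1.56×3.51/(0.372−1.56) × (0.01993−0.3931) = (-4.609)×(-0.3732) = 1.720 mol/L.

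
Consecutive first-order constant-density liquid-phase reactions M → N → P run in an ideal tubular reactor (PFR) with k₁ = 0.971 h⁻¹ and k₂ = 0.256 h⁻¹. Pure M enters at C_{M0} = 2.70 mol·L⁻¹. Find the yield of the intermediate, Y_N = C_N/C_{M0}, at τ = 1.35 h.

0.595

For first-order series with pure M initially, C_N(τ) = k₁C_{M0}/(k₂−k₁)·(e^(−k₁τ) − e^(−k₂τ)).
e^(−k₁τ) = e^(−0.971×1.35) = e^(−1.311) = 0.2696; e^(−k₂τ) = e^(−0.3456) = 0.7078.
C_N = 0.971×2.70/(0.256−0.971) × (0.2696−0.7078) = (-3.667)×(-0.4382) = 1.607 mol·L⁻¹.
Y_N = C_N/C_{M0} = 1.607/2.70 = 0.595.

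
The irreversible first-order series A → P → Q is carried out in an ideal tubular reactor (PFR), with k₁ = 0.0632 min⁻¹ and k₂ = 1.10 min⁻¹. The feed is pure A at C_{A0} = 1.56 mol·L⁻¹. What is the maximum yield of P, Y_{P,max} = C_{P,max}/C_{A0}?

0.0483

For a first-order series the maximum intermediate yield is C_{P,max}/C_{A0} = (k₁/k₂)^[k₂/(k₂−k₁)].
= (0.0632/1.10)^(1.10/(1.10−0.0632)) = (0.05745)^(1.061) = 0.04827.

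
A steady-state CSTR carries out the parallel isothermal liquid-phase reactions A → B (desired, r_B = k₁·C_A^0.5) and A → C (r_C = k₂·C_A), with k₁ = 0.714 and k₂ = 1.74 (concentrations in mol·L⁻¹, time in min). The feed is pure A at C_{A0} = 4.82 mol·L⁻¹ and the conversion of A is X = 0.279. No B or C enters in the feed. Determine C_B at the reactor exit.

0.243 mol·L⁻¹

Exit C_A = C_{A0}(1−X) = 4.82×0.721 = 3.475 mol·L⁻¹.
Rates in a CSTR are evaluated at the outlet concentration: r_B = 0.714×3.475^0.5 = 1.331, r_C = 1.74×3.475 = 6.047.
Fraction of consumed A going to B: r_B/(r_B+r_C) = 0.1804.
C_B = 0.1804·C_{A0}·X = 0.1804×4.82×0.279 = 0.243 mol·L⁻¹.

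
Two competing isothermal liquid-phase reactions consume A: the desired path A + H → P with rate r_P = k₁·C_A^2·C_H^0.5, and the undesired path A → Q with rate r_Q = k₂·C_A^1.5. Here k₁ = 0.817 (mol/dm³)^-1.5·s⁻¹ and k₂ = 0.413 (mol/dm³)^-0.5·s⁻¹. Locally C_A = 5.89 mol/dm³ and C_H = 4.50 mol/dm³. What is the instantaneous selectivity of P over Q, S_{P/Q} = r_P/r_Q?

S_{P/Q} = r_P/r_Q = (k₁·C_A^2·C_H^0.5)/(k₂·C_A^1.5) = (k₁/k₂)·C_A^0.5·C_H^0.5.
= (0.817×5.890^2×4.500^0.5) / (0.413×5.890^1.5) = 60.13/5.904 = 10.2.
Since the desired path is higher order in A, keeping C_A high (PFR or concentrated feed) favours P.

10.2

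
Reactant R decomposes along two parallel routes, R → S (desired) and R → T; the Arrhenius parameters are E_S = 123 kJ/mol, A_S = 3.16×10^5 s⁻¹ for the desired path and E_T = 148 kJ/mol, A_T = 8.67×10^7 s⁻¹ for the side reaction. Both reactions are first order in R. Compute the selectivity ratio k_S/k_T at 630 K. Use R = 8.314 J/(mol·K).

0.431

k_S/k_T = (A_S/A_T)·exp[−(E_S−E_T)/(RT)] = (A_S/A_T)·exp[(E_T−E_S)/(RT)].
(E_T−E_S)/(RT) = (148−123)×10³/(8.314×630) = 25000/5238 = 4.773.
k_S/k_T = (3.16×10^5/8.67×10^7)·exp(4.773) = 0.003645 × 118.3 = 0.431.
Since E_S < E_T, lowering the temperature improves selectivity toward S.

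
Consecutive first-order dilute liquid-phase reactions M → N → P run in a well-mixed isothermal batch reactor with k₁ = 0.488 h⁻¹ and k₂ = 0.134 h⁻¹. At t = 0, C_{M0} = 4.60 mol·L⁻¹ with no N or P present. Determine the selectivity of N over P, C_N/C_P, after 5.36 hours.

1.61

For first-order series with pure M initially, C_N(t) = k₁C_{M0}/(k₂−k₁)·(e^(−k₁t) − e^(−k₂t)).
e^(−k₁t) = e^(−0.488×5.36) = e^(−2.616) = 0.07312; e^(−k₂t) = e^(−0.7182) = 0.4876.
C_N = 0.488×4.60/(0.134−0.488) × (0.07312−0.4876) = (-6.341)×(-0.4145) = 2.628 mol·L⁻¹.
C_M = C_{M0}e^(−k₁t) = 0.3363 mol·L⁻¹, so C_P = C_{M0}−C_M−C_N = 1.635 mol·L⁻¹; C_N/C_P = 1.61.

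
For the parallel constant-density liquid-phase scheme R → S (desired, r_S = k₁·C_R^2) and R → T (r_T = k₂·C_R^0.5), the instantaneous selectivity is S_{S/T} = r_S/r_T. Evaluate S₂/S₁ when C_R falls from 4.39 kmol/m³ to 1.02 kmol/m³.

S_{S/T} = (k₁/k₂)·C_R^1.5, so S₂/S₁ = (C_{R,2}/C_{R,1})^1.5.
= (1.02/4.39)^1.5 = (0.2323)^1.5 = 0.112.
Selectivity toward S falls as C_R falls — high-concentration operation is favoured.

0.112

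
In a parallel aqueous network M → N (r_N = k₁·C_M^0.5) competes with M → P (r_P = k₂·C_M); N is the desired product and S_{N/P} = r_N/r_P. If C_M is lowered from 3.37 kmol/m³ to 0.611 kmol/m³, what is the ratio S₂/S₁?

2.35

S_{N/P} = (k₁/k₂)·C_M^-0.5, so S₂/S₁ = (C_{M,2}/C_{M,1})^-0.5.
= (0.611/3.37)^(-0.5) = (0.1813)^(-0.5) = 2.35.
Selectivity toward N rises as C_M falls — low-concentration operation is favoured.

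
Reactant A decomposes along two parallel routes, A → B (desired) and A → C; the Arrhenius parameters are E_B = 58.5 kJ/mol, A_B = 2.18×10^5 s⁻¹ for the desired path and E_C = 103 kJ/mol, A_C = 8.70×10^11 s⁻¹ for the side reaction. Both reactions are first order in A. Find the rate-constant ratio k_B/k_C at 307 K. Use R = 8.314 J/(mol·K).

9.35

Since both paths have the same order in A, the concentration cancels and S_{B/C} = k_B/k_C = (A_B/A_C)·exp[(E_C−E_B)/(RT)].
(E_C−E_B)/(RT) = (103−58.5)×10³/(8.314×307) = 44500/2552 = 17.43.
k_B/k_C = (2.18×10^5/8.70×10^11)·exp(17.43) = 2.506×10^-7 × 3.730×10^7 = 9.35.
Since E_B < E_C, lowering the temperature improves selectivity toward B.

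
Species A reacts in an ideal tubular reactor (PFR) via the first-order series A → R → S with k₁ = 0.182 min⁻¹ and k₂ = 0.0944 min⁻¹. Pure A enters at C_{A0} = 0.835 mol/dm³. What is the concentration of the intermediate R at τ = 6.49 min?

For first-order series with pure A initially, C_R(τ) = k₁C_{A0}/(k₂−k₁)·(e^(−k₁τ) − e^(−k₂τ)).
e^(−k₁τ) = e^(−0.182×6.49) = e^(−1.181) = 0.3069; e^(−k₂τ) = e^(−0.6127) = 0.5419.
C_R = 0.182×0.835/(0.0944−0.182) × (0.3069−0.5419) = (-1.735)×(-0.2350) = 0.4077 mol/dm³.

0.408 mol/dm³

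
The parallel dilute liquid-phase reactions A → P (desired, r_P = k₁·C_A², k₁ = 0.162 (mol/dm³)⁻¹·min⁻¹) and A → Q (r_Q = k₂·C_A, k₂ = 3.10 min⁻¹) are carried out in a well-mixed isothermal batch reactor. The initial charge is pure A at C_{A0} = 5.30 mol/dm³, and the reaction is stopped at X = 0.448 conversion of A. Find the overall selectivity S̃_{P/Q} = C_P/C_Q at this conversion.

0.214

C_A = C_{A0}(1−X) = 2.926 mol/dm³.
Along a PFR/batch, dC_Q/dC_A = −r_Q/(r_P+r_Q) = −k₂/(k₂+k₁·C_A).
Integrating from C_{A0} to C_A: C_Q = (3.10/0.162)·ln[(3.10+0.162·5.30)/(3.10+0.162·2.93)] = 19.14·ln(3.959/3.574) = 1.956 mol/dm³.
Then C_P = (C_{A0}−C_A) − C_Q = 2.374 − 1.956 = 0.4183 mol/dm³.
S̃_{P/Q} = C_P/C_Q = 0.4183/1.956 = 0.214.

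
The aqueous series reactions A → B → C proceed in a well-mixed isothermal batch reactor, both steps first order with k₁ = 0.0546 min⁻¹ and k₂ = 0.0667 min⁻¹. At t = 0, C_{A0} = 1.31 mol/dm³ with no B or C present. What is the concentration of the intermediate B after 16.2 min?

Solving the coupled first-order balances gives C_B(t) = [k₁/(k₂−k₁)]·C_{A0}·(e^(−k₁t) − e^(−k₂t)).
e^(−k₁t) = e^(−0.0546×16.2) = e^(−0.8845) = 0.4129; e^(−k₂t) = e^(−1.081) = 0.3394.
C_B = 0.0546×1.31/(0.0667−0.0546) × (0.4129−0.3394) = 5.911×0.07350 = 0.4345 mol/dm³.

0.434 mol/dm³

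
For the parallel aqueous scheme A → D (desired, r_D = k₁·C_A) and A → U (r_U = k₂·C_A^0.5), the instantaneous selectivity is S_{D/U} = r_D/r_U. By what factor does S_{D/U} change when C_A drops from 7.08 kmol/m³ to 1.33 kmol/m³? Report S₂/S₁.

0.433

S_{D/U} = (k₁/k₂)·C_A^0.5, so S₂/S₁ = (C_{A,2}/C_{A,1})^0.5.
= (1.33/7.08)^0.5 = (0.1879)^0.5 = 0.433.
Selectivity toward D falls as C_A falls — high-concentration operation is favoured.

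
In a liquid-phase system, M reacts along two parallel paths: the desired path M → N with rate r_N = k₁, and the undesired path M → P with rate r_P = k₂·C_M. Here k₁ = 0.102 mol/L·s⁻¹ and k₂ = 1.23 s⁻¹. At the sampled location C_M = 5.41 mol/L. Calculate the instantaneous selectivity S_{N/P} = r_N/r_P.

0.0153

S_{N/P} = r_N/r_P = (k₁)/(k₂·C_M) = (k₁/k₂)·C_M⁻¹.
= (0.102) / (1.23×5.410) = 0.1020/6.654 = 0.0153.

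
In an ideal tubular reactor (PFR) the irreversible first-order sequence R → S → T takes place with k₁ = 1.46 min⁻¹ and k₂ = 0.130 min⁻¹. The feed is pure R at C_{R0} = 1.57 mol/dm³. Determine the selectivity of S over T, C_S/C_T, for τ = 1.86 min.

5.46

The intermediate concentration in a first-order A→B→C sequence is C_S = k₁C_{R0}(e^(−k₁τ) − e^(−k₂τ))/(k₂−k₁).
e^(−k₁τ) = e^(−1.46×1.86) = e^(−2.716) = 0.06617; e^(−k₂τ) = e^(−0.2418) = 0.7852.
C_S = 1.46×1.57/(0.130−1.46) × (0.06617−0.7852) = (-1.723)×(-0.7190) = 1.239 mol/dm³.
C_R = C_{R0}e^(−k₁τ) = 0.1039 mol/dm³, so C_T = C_{R0}−C_R−C_S = 0.2269 mol/dm³; C_S/C_T = 5.46.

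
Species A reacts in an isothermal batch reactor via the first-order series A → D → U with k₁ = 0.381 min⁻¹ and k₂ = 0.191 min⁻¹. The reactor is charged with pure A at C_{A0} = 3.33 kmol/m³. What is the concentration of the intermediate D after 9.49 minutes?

0.910 kmol/m³

Solving the coupled first-order balances gives C_D(t) = [k₁/(k₂−k₁)]·C_{A0}·(e^(−k₁t) − e^(−k₂t)).
e^(−k₁t) = e^(−0.381×9.49) = e^(−3.616) = 0.02690; e^(−k₂t) = e^(−1.813) = 0.1632.
C_D = 0.381×3.33/(0.191−0.381) × (0.02690−0.1632) = (-6.678)×(-0.1363) = 0.9104 kmol/m³.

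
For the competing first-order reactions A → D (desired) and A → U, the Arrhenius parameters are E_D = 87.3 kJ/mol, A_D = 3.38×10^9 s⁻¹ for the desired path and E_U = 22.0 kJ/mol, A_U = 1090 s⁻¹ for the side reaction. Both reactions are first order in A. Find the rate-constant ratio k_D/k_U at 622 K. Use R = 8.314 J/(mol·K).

10.2

With equal orders, S_{D/U} = k_D/k_U = (A_D/A_U)·exp[(E_U−E_D)/(RT)].
(E_U−E_D)/(RT) = (22.0−87.3)×10³/(8.314×622) = -65300/5171 = -12.63.
k_D/k_U = (3.38×10^9/1090)·exp(-12.63) = 3.101×10^6 × 3.281×10^-6 = 10.2.
Since E_D > E_U, raising the temperature improves selectivity toward D.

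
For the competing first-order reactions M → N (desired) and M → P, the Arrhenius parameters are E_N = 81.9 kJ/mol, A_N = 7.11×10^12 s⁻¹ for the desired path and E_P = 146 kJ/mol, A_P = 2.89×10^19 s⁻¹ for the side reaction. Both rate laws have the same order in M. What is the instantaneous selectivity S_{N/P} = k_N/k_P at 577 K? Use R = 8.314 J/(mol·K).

0.156

Since both paths have the same order in M, the concentration cancels and S_{N/P} = k_N/k_P = (A_N/A_P)·exp[(E_P−E_N)/(RT)].
(E_P−E_N)/(RT) = (146−81.9)×10³/(8.314×577) = 64100/4797 = 13.36.
k_N/k_P = (7.11×10^12/2.89×10^19)·exp(13.36) = 2.460×10^-7 × 6.354×10^5 = 0.156.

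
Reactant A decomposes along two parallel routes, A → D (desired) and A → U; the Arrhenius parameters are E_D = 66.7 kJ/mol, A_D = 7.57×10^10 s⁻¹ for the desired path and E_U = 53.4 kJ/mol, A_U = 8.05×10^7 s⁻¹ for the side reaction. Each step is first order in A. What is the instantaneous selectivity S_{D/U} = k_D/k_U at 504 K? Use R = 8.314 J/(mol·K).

Since both paths have the same order in A, the concentration cancels and S_{D/U} = k_D/k_U = (A_D/A_U)·exp[(E_U−E_D)/(RT)].
(E_U−E_D)/(RT) = (53.4−66.7)×10³/(8.314×504) = -13300/4190 = -3.174.
k_D/k_U = (7.57×10^10/8.05×10^7)·exp(-3.174) = 940.4 × 0.04183 = 39.3.
Since E_D > E_U, raising the temperature improves selectivity toward D.

39.3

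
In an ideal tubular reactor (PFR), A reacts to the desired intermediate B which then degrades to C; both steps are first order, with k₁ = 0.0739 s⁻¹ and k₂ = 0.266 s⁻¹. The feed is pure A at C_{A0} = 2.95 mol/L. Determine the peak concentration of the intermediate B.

For a first-order series the maximum intermediate yield is C_{B,max}/C_{A0} = (k₁/k₂)^[k₂/(k₂−k₁)].
= (0.0739/0.266)^(0.266/(0.266−0.0739)) = (0.2778)^(1.385) = 0.1697.
C_{B,max} = 0.1697×2.95 = 0.501 mol/L.

0.501 mol/L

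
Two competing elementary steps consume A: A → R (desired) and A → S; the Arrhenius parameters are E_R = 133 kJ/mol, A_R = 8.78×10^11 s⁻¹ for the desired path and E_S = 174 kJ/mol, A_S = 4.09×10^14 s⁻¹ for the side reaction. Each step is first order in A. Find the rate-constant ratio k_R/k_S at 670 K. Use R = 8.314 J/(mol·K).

k_R/k_S = (A_R/A_S)·exp[−(E_R−E_S)/(RT)] = (A_R/A_S)·exp[(E_S−E_R)/(RT)].
(E_S−E_R)/(RT) = (174−133)×10³/(8.314×670) = 41000/5570 = 7.360.
k_R/k_S = (8.78×10^11/4.09×10^14)·exp(7.360) = 0.002147 × 1572 = 3.38.
Since E_R < E_S, lowering the temperature improves selectivity toward R.

3.38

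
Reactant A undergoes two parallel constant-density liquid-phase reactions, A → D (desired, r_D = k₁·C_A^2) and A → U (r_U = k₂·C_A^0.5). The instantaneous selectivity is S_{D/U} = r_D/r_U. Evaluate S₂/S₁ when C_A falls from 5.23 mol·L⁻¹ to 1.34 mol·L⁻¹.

0.130

S_{D/U} = (k₁/k₂)·C_A^1.5, so S₂/S₁ = (C_{A,2}/C_{A,1})^1.5.
= (1.34/5.23)^1.5 = (0.2562)^1.5 = 0.130.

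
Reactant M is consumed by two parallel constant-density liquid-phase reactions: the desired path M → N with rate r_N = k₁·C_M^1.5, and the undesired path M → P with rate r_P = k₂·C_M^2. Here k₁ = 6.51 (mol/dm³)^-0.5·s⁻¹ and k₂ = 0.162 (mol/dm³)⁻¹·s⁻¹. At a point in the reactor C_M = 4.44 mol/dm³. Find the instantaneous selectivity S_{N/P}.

19.1

S_{N/P} = r_N/r_P = (k₁·C_M^1.5)/(k₂·C_M^2) = (k₁/k₂)·C_M^-0.5.
= (6.51×4.440^1.5) / (0.162×4.440^2) = 60.91/3.194 = 19.1.
The undesired path is higher order in M, so low C_M (CSTR or dilute feed) favours N.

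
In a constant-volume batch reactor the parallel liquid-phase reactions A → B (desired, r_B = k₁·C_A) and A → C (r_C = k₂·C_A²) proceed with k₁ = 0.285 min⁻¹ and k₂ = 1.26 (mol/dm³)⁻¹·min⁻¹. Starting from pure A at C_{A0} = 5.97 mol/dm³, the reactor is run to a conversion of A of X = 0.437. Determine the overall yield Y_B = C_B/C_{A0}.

C_A = C_{A0}(1−X) = 3.361 mol/dm³.
Along a PFR/batch, dC_B/dC_A = −r_B/(r_B+r_C) = −k₁/(k₁+k₂·C_A).
Integrating from C_{A0} to C_A: C_B = (0.285/1.26)·ln[(0.285+1.26·5.97)/(0.285+1.26·3.36)] = 0.2262·ln(7.807/4.520) = 0.1236 mol/dm³.
Y_B = C_B/C_{A0} = 0.1236/5.97 = 0.0207.

0.0207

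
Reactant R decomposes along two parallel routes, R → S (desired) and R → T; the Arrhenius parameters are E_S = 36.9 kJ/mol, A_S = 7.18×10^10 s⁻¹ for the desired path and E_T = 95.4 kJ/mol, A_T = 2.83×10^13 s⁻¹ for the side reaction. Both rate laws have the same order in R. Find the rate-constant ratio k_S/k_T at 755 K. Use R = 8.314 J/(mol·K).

k_S/k_T = (A_S/A_T)·exp[−(E_S−E_T)/(RT)] = (A_S/A_T)·exp[(E_T−E_S)/(RT)].
(E_T−E_S)/(RT) = (95.4−36.9)×10³/(8.314×755) = 58500/6277 = 9.320.
k_S/k_T = (7.18×10^10/2.83×10^13)·exp(9.320) = 0.002537 × 11155 = 28.3.
Since E_S < E_T, lowering the temperature improves selectivity toward S.

28.3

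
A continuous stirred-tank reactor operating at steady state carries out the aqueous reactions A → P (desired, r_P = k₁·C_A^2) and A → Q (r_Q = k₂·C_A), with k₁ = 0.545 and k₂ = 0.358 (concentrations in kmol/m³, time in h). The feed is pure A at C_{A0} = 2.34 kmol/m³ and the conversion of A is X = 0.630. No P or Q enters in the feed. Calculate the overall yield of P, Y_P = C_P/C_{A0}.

0.358

Exit C_A = C_{A0}(1−X) = 2.34×0.370 = 0.8658 kmol/m³.
A CSTR operates uniformly at the exit composition, giving r_P = 0.4085 and r_Q = 0.3100 (each k·C_A^n at C_A = 0.8658).
Fraction of consumed A going to P: r_P/(r_P+r_Q) = 0.5686.
C_P = 0.5686·C_{A0}·X = 0.5686×2.34×0.630 = 0.838 kmol/m³; Y_P = C_P/C_{A0} = 0.358.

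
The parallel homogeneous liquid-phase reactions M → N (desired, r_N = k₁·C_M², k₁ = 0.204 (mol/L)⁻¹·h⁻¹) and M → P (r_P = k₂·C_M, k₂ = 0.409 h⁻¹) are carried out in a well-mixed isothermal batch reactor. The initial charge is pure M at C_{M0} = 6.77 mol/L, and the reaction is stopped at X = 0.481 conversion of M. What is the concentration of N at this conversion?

2.33 mol/L

C_M = C_{M0}(1−X) = 3.514 mol/L.
Along a PFR/batch, dC_P/dC_M = −r_P/(r_N+r_P) = −k₂/(k₂+k₁·C_M).
Integrating from C_{M0} to C_M: C_P = (0.409/0.204)·ln[(0.409+0.204·6.77)/(0.409+0.204·3.51)] = 2.005·ln(1.790/1.126) = 0.9298 mol/L.
Then C_N = (C_{M0}−C_M) − C_P = 3.256 − 0.9298 = 2.327 mol/L.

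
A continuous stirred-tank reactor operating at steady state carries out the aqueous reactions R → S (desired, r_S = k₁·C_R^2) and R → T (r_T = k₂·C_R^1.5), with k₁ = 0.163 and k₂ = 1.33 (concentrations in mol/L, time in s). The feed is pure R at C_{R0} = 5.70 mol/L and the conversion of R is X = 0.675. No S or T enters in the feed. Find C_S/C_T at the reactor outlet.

0.167

Exit C_R = C_{R0}(1−X) = 5.70×0.325 = 1.852 mol/L.
In a CSTR the entire volume is at exit conditions, so r_S = 0.163×1.852^2 = 0.5594 and r_T = 1.33×1.852^1.5 = 3.353.
Overall selectivity = C_S/C_T = r_Sτ/(r_Tτ) = r_S/r_T = 0.167.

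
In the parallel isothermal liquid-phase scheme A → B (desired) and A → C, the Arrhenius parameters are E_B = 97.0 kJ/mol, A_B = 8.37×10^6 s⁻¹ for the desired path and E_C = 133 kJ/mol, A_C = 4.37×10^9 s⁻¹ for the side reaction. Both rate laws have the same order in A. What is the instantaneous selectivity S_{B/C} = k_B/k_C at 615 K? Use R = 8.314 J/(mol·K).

2.19

Since both paths have the same order in A, the concentration cancels and S_{B/C} = k_B/k_C = (A_B/A_C)·exp[(E_C−E_B)/(RT)].
(E_C−E_B)/(RT) = (133−97.0)×10³/(8.314×615) = 36000/5113 = 7.041.
k_B/k_C = (8.37×10^6/4.37×10^9)·exp(7.041) = 0.001915 × 1142 = 2.19.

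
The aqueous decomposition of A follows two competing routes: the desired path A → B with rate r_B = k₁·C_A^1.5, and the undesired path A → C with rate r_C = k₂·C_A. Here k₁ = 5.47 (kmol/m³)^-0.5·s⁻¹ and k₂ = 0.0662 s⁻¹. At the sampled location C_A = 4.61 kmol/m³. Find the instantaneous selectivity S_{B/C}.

S_{B/C} = r_B/r_C = (k₁·C_A^1.5)/(k₂·C_A) = (k₁/k₂)·C_A^0.5.
= (5.47×4.610^1.5) / (0.0662×4.610) = 54.14/0.3052 = 177.
Since the desired path is higher order in A, keeping C_A high (PFR or concentrated feed) favours B.

177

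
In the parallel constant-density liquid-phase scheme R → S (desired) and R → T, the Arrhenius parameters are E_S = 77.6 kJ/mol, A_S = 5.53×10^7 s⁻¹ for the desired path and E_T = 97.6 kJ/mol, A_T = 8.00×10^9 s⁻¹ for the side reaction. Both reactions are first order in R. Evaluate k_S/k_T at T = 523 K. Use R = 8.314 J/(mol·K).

Since both paths have the same order in R, the concentration cancels and S_{S/T} = k_S/k_T = (A_S/A_T)·exp[(E_T−E_S)/(RT)].
(E_T−E_S)/(RT) = (97.6−77.6)×10³/(8.314×523) = 20000/4348 = 4.600.
k_S/k_T = (5.53×10^7/8.00×10^9)·exp(4.600) = 0.006913 × 99.44 = 0.687.
Since E_S < E_T, lowering the temperature improves selectivity toward S.

0.687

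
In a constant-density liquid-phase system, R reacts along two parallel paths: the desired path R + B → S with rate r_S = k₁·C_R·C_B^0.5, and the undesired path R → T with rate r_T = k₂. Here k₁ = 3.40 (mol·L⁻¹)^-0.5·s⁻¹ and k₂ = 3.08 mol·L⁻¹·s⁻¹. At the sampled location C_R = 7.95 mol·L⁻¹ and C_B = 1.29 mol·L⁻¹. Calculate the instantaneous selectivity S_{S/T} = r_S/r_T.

S_{S/T} = r_S/r_T = (k₁·C_R·C_B^0.5)/(k₂) = (k₁/k₂)·C_R·C_B^0.5.
= (3.40×7.950×1.290^0.5) / (3.08) = 30.70/3.080 = 9.97.

9.97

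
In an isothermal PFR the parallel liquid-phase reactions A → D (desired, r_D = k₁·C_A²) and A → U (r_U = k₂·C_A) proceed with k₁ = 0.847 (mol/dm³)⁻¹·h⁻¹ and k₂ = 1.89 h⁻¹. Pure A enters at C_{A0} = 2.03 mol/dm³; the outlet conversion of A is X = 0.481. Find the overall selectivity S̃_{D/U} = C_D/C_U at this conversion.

0.681

C_A = C_{A0}(1−X) = 1.054 mol/dm³.
Along a PFR/batch, dC_U/dC_A = −r_U/(r_D+r_U) = −k₂/(k₂+k₁·C_A).
Integrating from C_{A0} to C_A: C_U = (1.89/0.847)·ln[(1.89+0.847·2.03)/(1.89+0.847·1.05)] = 2.231·ln(3.609/2.782) = 0.5807 mol/dm³.
Then C_D = (C_{A0}−C_A) − C_U = 0.9764 − 0.5807 = 0.3957 mol/dm³.
S̃_{D/U} = C_D/C_U = 0.3957/0.5807 = 0.681.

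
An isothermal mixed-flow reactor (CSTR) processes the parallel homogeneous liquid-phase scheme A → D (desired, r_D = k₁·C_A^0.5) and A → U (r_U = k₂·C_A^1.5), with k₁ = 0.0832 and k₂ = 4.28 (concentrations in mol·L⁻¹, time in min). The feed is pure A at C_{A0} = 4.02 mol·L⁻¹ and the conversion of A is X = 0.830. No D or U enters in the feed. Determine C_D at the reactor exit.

0.0923 mol·L⁻¹

Exit C_A = C_{A0}(1−X) = 4.02×0.170 = 0.6834 mol·L⁻¹.
Rates in a CSTR are evaluated at the outlet concentration: r_D = 0.0832×0.6834^0.5 = 0.06878, r_U = 4.28×0.6834^1.5 = 2.418.
Fraction of consumed A going to D: r_D/(r_D+r_U) = 0.02766.
C_D = 0.02766·C_{A0}·X = 0.02766×4.02×0.830 = 0.0923 mol·L⁻¹.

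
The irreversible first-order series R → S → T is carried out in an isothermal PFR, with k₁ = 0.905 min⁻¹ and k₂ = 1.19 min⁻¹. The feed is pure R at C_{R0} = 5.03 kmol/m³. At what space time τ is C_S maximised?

For first-order series the maximum of C_S occurs at τ_opt = ln(k₂/k₁)/(k₂−k₁).
= ln(1.19/0.905)/(1.19−0.905) = ln(1.315)/0.2850 = 0.2738/0.2850 = 0.961 min.

0.961 min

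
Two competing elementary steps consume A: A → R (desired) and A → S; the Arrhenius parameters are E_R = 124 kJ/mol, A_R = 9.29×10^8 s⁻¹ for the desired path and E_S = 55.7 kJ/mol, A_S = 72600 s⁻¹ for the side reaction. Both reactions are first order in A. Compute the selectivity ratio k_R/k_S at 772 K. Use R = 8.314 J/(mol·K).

k_R/k_S = (A_R/A_S)·exp[−(E_R−E_S)/(RT)] = (A_R/A_S)·exp[(E_S−E_R)/(RT)].
(E_S−E_R)/(RT) = (55.7−124)×10³/(8.314×772) = -68300/6418 = -10.64.
k_R/k_S = (9.29×10^8/72600)·exp(-10.64) = 12796 × 2.391×10^-5 = 0.306.

0.306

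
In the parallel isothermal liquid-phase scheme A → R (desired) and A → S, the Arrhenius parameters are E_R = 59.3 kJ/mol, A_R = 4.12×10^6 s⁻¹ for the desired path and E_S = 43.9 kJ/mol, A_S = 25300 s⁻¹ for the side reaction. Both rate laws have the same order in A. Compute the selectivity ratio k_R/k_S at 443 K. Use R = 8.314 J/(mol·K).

k_R/k_S = (A_R/A_S)·exp[−(E_R−E_S)/(RT)] = (A_R/A_S)·exp[(E_S−E_R)/(RT)].
(E_S−E_R)/(RT) = (43.9−59.3)×10³/(8.314×443) = -15400/3683 = -4.181.
k_R/k_S = (4.12×10^6/25300)·exp(-4.181) = 162.8 × 0.01528 = 2.49.

2.49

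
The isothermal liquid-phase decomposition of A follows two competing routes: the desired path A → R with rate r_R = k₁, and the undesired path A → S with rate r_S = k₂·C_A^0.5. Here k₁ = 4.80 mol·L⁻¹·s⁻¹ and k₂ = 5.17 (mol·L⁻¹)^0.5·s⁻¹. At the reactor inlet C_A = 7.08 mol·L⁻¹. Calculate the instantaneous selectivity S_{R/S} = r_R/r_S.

S_{R/S} = r_R/r_S = (k₁)/(k₂·C_A^0.5) = (k₁/k₂)·C_A^-0.5.
= (4.80) / (5.17×7.080^0.5) = 4.800/13.76 = 0.349.
The undesired path is higher order in A, so low C_A (CSTR or dilute feed) favours R.

0.349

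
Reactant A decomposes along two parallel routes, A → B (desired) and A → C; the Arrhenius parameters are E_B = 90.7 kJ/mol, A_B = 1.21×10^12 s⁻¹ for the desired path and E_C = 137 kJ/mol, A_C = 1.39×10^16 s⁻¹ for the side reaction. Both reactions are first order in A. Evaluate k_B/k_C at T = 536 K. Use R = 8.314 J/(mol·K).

2.83

With equal orders, S_{B/C} = k_B/k_C = (A_B/A_C)·exp[(E_C−E_B)/(RT)].
(E_C−E_B)/(RT) = (137−90.7)×10³/(8.314×536) = 46300/4456 = 10.39.
k_B/k_C = (1.21×10^12/1.39×10^16)·exp(10.39) = 8.705×10^-5 × 32525 = 2.83.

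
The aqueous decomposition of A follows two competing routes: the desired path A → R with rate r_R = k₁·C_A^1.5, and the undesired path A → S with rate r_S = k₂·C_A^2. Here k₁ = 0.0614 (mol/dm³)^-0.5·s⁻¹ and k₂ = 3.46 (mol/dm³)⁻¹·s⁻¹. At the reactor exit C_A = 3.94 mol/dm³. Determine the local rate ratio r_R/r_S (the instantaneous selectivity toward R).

0.00894

S_{R/S} = r_R/r_S = (k₁·C_A^1.5)/(k₂·C_A^2) = (k₁/k₂)·C_A^-0.5.
= (0.0614×3.940^1.5) / (3.46×3.940^2) = 0.4802/53.71 = 0.00894.
The undesired path is higher order in A, so low C_A (CSTR or dilute feed) favours R.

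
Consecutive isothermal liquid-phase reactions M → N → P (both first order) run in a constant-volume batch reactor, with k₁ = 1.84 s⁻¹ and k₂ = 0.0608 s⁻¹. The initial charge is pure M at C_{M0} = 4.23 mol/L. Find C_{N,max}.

3.76 mol/L

At the optimum, C_{N,max}/C_{M0} = (k₁/k₂)^[k₂/(k₂−k₁)].
= (1.84/0.0608)^(0.0608/(0.0608−1.84)) = (30.26)^(-0.03417) = 0.8900.
C_{N,max} = 0.8900×4.23 = 3.76 mol/L.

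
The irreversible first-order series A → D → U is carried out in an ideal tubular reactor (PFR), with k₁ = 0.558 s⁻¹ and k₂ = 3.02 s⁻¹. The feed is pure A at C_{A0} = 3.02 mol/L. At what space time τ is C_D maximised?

0.686 s

For first-order series the maximum of C_D occurs at τ_opt = ln(k₂/k₁)/(k₂−k₁).
= ln(3.02/0.558)/(3.02−0.558) = ln(5.412)/2.462 = 1.689/2.462 = 0.686 s.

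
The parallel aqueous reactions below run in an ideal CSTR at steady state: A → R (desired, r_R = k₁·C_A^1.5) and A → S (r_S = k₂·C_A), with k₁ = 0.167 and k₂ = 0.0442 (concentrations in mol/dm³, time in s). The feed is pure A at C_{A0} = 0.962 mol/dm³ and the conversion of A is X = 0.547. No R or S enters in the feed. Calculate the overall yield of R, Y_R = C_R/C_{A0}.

0.390

Exit C_A = C_{A0}(1−X) = 0.962×0.453 = 0.4358 mol/dm³.
A CSTR operates uniformly at the exit composition, giving r_R = 0.04804 and r_S = 0.01926 (each k·C_A^n at C_A = 0.4358).
Fraction of consumed A going to R: r_R/(r_R+r_S) = 0.7138.
C_R = 0.7138·C_{A0}·X = 0.7138×0.962×0.547 = 0.376 mol/dm³; Y_R = C_R/C_{A0} = 0.390.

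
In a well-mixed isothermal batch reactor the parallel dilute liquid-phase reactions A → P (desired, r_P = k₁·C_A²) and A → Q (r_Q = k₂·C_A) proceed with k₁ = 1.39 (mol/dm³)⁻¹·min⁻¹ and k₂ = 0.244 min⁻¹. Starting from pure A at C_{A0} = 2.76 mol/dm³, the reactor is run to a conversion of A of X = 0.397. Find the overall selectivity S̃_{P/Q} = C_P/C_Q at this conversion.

12.4

C_A = C_{A0}(1−X) = 1.664 mol/dm³.
Along a PFR/batch, dC_Q/dC_A = −r_Q/(r_P+r_Q) = −k₂/(k₂+k₁·C_A).
Integrating from C_{A0} to C_A: C_Q = (0.244/1.39)·ln[(0.244+1.39·2.76)/(0.244+1.39·1.66)] = 0.1755·ln(4.080/2.557) = 0.08202 mol/dm³.
Then C_P = (C_{A0}−C_A) − C_Q = 1.096 − 0.08202 = 1.014 mol/dm³.
S̃_{P/Q} = C_P/C_Q = 1.014/0.08202 = 12.4.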